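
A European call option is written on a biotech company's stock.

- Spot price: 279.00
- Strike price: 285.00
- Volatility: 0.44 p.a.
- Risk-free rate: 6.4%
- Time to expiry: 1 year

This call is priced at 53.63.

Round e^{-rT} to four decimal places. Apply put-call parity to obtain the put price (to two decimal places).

41.96

exp(−rT) = exp(−0.064·1) = 0.9380
Put-call parity: C − P = S − K·e^(−rT) = 279 − 285·0.9380 = 279 − 267.3300 = 11.6700
P = C − (C − P) = 53.63 − (11.6700) = 41.9600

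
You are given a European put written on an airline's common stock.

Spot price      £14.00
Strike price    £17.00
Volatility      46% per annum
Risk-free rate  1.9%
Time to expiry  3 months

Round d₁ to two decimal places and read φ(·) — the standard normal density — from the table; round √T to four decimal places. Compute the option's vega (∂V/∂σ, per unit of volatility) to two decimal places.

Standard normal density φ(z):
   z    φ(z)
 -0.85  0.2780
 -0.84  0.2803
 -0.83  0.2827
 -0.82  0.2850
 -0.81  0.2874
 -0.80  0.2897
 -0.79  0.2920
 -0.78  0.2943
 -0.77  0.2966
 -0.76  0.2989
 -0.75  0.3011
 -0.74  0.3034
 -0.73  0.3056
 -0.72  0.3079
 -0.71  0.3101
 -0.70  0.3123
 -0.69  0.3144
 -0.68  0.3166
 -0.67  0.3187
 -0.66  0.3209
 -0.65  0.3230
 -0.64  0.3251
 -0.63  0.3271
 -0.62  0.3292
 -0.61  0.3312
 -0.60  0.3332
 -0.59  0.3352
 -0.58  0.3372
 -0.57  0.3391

2.17

σ√T = 0.46 × 0.5000 = 0.2300
ln(S/K) + (r + σ²/2)T = ln(14/17) + (0.019 + 0.46²/2)·0.25 = -0.1942 + 0.0312 = -0.1630
d₁ = -0.1630 / 0.2300 = -0.7085 ⇒ -0.71
√T = √0.25 = 0.5000
φ(d₁) = φ(-0.71) = 0.3101
vega = S·φ(d₁)·√T = 14·0.3101·0.5000 = 2.1707
(The call has the same vega.)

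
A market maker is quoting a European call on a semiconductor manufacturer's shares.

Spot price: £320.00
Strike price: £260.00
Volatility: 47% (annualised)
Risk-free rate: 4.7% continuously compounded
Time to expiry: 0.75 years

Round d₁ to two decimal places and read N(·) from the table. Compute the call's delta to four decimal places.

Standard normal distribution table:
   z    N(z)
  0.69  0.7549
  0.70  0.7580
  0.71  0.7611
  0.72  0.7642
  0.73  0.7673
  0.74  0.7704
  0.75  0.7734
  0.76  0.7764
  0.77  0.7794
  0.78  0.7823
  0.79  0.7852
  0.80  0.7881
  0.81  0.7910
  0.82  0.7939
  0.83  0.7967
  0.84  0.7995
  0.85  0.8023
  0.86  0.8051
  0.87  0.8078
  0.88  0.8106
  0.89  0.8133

σ√T = 0.47·√0.75 = 0.4070
d₁ = [ln(320/260) + (0.047 + 0.47²/2)·0.75] / 0.4070 = [0.2076 + 0.1181] / 0.4070 = 0.8002 → 0.80
N(d₁) = N(0.80) = 0.7881
Δ_call = N(d₁) = 0.7881

0.7881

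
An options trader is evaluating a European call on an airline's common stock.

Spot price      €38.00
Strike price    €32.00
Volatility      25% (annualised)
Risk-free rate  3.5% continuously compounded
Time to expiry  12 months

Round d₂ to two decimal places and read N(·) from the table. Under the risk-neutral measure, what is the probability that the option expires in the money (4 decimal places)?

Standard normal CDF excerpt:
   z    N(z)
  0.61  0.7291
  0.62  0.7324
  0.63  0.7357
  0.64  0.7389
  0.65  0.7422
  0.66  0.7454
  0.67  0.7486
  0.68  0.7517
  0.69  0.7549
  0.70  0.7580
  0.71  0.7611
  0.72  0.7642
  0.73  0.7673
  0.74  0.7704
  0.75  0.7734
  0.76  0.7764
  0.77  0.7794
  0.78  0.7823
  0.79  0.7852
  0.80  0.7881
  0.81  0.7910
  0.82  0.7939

T = 1;  σ√T = 0.2500
d₁ = [ln(38/32) + (0.035 + 0.25²/2)·1] / 0.2500 = [0.1719 + 0.0663] / 0.2500 = 0.9524 ⇒ 0.95
d₂ = d₁ − σ√T = 0.9524 − 0.2500 = 0.7024 ⇒ 0.70
Pr(exercise) under Q = N(d₂) = 0.7580

0.7580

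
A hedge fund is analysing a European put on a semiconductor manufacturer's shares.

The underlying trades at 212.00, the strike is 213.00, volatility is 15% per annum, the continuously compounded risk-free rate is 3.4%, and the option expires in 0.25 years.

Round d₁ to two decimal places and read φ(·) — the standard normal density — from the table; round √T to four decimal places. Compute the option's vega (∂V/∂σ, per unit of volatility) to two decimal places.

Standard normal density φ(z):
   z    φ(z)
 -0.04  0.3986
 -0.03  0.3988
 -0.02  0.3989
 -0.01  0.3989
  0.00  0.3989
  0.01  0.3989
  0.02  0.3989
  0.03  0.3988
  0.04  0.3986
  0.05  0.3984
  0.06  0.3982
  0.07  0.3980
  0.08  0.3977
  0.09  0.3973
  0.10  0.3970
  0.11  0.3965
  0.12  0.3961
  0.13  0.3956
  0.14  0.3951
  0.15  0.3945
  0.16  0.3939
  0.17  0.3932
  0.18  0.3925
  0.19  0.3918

42.11

T = 0.25;  σ√T = 0.0750
ln(S/K) + (r + σ²/2)T = ln(212/213) + (0.034 + 0.15²/2)·0.25 = -0.0047 + 0.0113 = 0.0066
d₁ = 0.0066 / 0.0750 = 0.0881 → 0.09
√T = √0.25 = 0.5000
φ(d₁) = φ(0.09) = 0.3973
vega = S·φ(d₁)·√T = 212·0.3973·0.5000 = 42.1138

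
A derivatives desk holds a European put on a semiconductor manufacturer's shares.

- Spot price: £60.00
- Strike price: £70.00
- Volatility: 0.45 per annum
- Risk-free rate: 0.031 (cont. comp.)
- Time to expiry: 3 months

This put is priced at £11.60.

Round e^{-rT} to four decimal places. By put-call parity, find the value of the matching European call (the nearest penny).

e^(−rT) = e^(−0.031·0.25) = 0.9923
Put-call parity: C − P = S − K·e^(−rT) = 60 − 70·0.9923 = 60 − 69.4610 = -9.4610
C = P + (C − P) = 11.60 + (-9.4610) = 2.1390

£2.14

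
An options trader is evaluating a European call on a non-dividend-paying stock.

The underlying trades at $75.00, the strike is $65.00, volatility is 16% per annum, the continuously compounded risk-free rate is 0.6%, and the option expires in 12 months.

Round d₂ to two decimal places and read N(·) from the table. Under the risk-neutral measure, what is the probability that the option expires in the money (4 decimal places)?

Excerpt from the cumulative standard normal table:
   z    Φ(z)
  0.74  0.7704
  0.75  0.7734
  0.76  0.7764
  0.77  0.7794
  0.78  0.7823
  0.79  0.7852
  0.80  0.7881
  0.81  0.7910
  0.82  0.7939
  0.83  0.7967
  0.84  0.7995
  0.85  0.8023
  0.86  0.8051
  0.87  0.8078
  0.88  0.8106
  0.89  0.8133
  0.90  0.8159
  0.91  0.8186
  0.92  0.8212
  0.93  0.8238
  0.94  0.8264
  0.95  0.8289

T = 1;  σ√T = 0.1600
d₁ = [ln(75/65) + (0.006 + 0.16²/2)·1] / 0.1600 = [0.1431 + 0.0188] / 0.1600 = 1.0119 which rounds to 1.01
d₂ = d₁ − σ√T = 1.0119 − 0.1600 = 0.8519 which rounds to 0.85
Risk-neutral Pr[S_T > K] = N(d₂) = N(0.85) = 0.8023

0.8023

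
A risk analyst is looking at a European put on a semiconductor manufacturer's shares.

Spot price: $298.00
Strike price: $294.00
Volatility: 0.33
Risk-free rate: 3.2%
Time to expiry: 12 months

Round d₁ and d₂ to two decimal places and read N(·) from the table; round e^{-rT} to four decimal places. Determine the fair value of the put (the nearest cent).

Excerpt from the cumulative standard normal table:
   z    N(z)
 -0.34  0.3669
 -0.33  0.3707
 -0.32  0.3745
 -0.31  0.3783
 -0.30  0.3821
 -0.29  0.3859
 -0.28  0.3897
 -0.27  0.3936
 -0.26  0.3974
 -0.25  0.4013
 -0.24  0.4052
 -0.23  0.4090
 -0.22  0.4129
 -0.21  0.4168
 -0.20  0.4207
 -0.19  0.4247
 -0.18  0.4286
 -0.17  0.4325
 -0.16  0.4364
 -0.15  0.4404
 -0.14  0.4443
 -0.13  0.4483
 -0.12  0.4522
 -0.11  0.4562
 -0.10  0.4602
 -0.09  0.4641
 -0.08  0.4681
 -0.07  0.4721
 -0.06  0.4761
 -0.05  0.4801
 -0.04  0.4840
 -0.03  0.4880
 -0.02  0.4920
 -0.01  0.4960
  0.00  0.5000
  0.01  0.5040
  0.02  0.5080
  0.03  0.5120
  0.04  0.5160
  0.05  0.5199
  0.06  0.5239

$31.92

σ√T = 0.33 × 1.0000 = 0.3300
ln(S/K) + (r + σ²/2)T = ln(298/294) + (0.032 + 0.33²/2)·1 = 0.0135 + 0.0864 = 0.1000
d₁ = 0.1000 / 0.3300 = 0.3029 which rounds to 0.30
d₂ = d₁ − σ√T = 0.3029 − 0.3300 = -0.0271 which rounds to -0.03
exp(−rT) = exp(−0.032·1) = 0.9685
P = 294·0.9685·N(0.03) − 298·N(-0.30) = 294·0.9685·0.5120 − 298·0.3821 = 145.7864 − 113.8658 = 31.9206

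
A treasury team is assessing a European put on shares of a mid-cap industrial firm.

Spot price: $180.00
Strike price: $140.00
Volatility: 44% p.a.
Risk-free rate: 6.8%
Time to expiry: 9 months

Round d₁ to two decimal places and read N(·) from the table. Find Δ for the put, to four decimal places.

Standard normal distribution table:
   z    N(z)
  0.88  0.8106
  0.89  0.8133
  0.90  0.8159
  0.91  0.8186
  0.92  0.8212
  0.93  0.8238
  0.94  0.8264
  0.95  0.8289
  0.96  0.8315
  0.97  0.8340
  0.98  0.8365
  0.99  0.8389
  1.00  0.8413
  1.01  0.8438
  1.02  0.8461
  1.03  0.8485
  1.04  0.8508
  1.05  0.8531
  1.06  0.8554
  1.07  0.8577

-0.1635

σ√T = 0.44·√0.75 = 0.3811
ln(S/K) + (r + σ²/2)T = ln(180/140) + (0.068 + 0.44²/2)·0.75 = 0.2513 + 0.1236 = 0.3749
d₁ = 0.3749 / 0.3811 = 0.9839 which rounds to 0.98
N(d₁) = N(0.98) = 0.8365
Δ_put = N(d₁) − 1 = 0.8365 − 1 = -0.1635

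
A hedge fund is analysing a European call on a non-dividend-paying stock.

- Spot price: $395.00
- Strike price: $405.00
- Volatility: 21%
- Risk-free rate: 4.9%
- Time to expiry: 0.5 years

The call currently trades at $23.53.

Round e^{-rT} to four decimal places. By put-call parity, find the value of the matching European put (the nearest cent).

$23.73

e^(−rT) = e^(−0.049·0.5) = 0.9758
Put-call parity: C − P = S − K·e^(−rT) = 395 − 405·0.9758 = 395 − 395.1990 = -0.1990
P = C − (C − P) = 23.53 − (-0.1990) = 23.7290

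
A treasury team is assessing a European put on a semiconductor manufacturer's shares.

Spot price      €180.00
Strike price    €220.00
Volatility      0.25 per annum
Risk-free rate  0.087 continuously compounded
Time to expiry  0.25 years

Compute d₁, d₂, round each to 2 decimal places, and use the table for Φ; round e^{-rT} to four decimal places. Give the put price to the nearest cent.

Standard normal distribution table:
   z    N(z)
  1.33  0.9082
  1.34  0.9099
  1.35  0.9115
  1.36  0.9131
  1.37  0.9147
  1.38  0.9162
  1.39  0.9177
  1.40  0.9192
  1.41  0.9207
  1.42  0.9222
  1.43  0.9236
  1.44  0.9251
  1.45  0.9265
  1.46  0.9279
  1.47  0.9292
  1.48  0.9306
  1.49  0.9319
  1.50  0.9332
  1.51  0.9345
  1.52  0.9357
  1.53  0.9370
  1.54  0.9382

€35.96

σ√T = 0.25·√0.25 = 0.1250
d₁ = [ln(180/220) + (0.087 + 0.25²/2)·0.25] / 0.1250 = [-0.2007 + 0.0296] / 0.1250 = -1.3689 → -1.37
d₂ = d₁ − σ√T = -1.3689 − 0.1250 = -1.4939 → -1.49
exp(−rT) = exp(−0.087·0.25) = 0.9785
P = 220·0.9785·N(1.49) − 180·N(1.37) = 220·0.9785·0.9319 − 180·0.9147 = 200.6101 − 164.6460 = 35.9641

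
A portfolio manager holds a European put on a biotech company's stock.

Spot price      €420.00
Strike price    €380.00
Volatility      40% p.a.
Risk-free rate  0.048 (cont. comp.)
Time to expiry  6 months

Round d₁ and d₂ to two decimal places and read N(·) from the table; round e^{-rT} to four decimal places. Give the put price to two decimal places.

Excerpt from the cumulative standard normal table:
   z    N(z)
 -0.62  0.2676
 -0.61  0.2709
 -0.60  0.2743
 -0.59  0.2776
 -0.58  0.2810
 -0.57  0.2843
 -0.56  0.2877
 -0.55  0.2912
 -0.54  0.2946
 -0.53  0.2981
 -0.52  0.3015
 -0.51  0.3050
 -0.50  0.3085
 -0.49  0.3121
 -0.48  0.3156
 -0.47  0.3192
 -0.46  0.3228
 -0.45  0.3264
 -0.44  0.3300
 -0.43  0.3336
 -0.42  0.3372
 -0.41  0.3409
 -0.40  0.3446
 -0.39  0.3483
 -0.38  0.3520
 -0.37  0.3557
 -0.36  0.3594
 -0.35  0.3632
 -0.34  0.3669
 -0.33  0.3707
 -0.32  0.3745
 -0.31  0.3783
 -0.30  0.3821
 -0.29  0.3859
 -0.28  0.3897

σ√T = 0.4 × 0.7071 = 0.2828
d₁ = [ln(420/380) + (0.048 + 0.4²/2)·0.5] / 0.2828 = [0.1001 + 0.0640] / 0.2828 = 0.5801 which rounds to 0.58
d₂ = d₁ − σ√T = 0.5801 − 0.2828 = 0.2973 which rounds to 0.30
e^(−rT) = e^(−0.048·0.5) = 0.9763
N(−d₂) = N(-0.30) = 0.3821;  N(−d₁) = N(-0.58) = 0.2810
P = 380·0.9763·0.3821 − 420·0.2810 = 141.7568 − 118.0200 = 23.7368

€23.74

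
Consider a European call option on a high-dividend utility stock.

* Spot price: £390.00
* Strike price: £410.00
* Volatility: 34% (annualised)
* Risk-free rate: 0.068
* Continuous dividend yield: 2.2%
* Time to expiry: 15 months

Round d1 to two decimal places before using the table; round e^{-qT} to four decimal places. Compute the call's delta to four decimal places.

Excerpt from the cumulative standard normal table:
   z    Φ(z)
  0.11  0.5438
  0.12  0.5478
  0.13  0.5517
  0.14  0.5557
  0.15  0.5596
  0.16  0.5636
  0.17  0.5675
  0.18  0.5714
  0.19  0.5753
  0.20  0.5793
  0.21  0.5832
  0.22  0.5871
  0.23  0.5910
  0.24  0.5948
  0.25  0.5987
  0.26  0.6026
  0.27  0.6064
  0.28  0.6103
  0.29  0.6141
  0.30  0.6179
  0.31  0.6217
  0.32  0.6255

σ√T = 0.34·√1.25 = 0.3801
d₁ = [ln(390/410) + (0.068 − 0.022 + ½·0.34²)·1.25] / (σ√T) = (-0.0500 + 0.1298) / 0.3801 = 0.2098 ⇒ 0.21
N(d₁) = N(0.21) = 0.5832
Δ_call = exp(−qT)·N(d₁) = 0.9729·0.5832 = 0.5674

0.5674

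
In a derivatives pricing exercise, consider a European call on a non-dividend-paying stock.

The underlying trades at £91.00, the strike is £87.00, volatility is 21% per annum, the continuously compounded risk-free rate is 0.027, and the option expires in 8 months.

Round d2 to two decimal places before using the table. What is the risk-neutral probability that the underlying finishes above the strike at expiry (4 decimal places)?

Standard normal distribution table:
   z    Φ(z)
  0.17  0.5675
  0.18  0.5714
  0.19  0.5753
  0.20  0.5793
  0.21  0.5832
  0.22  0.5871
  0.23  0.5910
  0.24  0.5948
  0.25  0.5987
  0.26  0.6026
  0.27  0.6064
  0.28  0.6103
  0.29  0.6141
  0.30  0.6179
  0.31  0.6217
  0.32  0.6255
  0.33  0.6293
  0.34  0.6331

0.6103

T = 0.6667;  σ√T = 0.1715
d₁ = [ln(91/87) + (0.027 + 0.21²/2)·0.6667] / 0.1715 = [0.0450 + 0.0327] / 0.1715 = 0.4529 ≈ 0.45
d₂ = d₁ − σ√T = 0.4529 − 0.1715 = 0.2814 ≈ 0.28
Pr(exercise) under Q = N(d₂) = 0.6103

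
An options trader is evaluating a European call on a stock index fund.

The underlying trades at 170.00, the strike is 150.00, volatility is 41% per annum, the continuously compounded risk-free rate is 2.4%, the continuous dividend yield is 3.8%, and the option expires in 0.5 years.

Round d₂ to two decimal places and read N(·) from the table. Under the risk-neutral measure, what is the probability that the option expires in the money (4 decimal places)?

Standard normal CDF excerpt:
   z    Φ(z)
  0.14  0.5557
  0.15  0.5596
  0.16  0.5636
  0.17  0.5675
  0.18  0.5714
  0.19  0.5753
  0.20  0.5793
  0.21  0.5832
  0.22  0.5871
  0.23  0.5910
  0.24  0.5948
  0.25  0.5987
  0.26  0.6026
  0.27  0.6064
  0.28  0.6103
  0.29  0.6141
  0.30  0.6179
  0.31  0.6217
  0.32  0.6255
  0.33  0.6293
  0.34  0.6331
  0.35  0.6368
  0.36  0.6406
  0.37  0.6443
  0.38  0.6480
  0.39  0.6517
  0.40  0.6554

σ√T = 0.41 × 0.7071 = 0.2899
d₁ = [ln(170/150) + (0.024 − 0.038 + 0.41²/2)·0.5] / 0.2899 = [0.1252 + 0.0350] / 0.2899 = 0.5525 ⇒ 0.55
d₂ = d₁ − σ√T = 0.5525 − 0.2899 = 0.2626 ⇒ 0.26
Pr(exercise) under Q = N(d₂) = 0.6026

0.6026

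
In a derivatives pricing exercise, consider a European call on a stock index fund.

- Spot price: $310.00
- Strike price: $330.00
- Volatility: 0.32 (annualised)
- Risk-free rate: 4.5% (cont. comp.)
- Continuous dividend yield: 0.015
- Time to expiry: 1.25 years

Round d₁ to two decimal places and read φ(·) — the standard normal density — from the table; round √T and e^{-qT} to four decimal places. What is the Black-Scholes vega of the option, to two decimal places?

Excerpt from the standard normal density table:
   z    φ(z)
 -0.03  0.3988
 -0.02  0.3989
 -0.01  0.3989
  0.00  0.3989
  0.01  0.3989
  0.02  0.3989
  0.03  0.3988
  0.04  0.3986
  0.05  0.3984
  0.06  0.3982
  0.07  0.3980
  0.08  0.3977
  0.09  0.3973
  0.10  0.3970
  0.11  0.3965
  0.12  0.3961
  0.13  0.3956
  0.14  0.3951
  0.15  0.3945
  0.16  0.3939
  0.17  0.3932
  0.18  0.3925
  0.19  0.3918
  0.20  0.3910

134.86

σ√T = 0.32 × 1.1180 = 0.3578
ln(S/K) + (r − q + σ²/2)T = ln(310/330) + (0.045 − 0.015 + 0.32²/2)·1.25 = -0.0625 + 0.1015 = 0.0390
d₁ = 0.0390 / 0.3578 = 0.1090 → 0.11
√T = √1.25 = 1.1180
φ(d₁) = φ(0.11) = 0.3965
e^(−qT) = e^(−0.015·1.25) = 0.9814
vega = S·e^(−qT)·φ(d₁)·√T = 310·0.9814·0.3965·1.1180 = 134.8630
(Call and put vega coincide under Black-Scholes.)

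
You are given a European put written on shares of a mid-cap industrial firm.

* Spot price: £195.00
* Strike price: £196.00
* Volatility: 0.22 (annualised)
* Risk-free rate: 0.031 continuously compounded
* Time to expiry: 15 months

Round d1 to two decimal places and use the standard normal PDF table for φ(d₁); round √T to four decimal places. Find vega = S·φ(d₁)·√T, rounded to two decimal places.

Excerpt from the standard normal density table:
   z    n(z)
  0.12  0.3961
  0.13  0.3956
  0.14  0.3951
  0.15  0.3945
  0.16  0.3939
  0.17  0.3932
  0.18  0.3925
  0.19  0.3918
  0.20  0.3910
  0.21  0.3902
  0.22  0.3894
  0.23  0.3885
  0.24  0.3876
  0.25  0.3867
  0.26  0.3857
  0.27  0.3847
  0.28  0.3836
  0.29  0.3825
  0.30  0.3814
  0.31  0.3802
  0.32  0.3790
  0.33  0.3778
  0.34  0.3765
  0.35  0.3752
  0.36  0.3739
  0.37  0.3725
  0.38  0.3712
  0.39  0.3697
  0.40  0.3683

84.09

σ√T = 0.22·√1.25 = 0.2460
d₁ = [ln(195/196) + (0.031 + 0.22²/2)·1.25] / 0.2460 = [-0.0051 + 0.0690] / 0.2460 = 0.2597 which rounds to 0.26
√T = √1.25 = 1.1180
φ(d₁) = φ(0.26) = 0.3857
vega = S·φ(d₁)·√T = 195·0.3857·1.1180 = 84.0865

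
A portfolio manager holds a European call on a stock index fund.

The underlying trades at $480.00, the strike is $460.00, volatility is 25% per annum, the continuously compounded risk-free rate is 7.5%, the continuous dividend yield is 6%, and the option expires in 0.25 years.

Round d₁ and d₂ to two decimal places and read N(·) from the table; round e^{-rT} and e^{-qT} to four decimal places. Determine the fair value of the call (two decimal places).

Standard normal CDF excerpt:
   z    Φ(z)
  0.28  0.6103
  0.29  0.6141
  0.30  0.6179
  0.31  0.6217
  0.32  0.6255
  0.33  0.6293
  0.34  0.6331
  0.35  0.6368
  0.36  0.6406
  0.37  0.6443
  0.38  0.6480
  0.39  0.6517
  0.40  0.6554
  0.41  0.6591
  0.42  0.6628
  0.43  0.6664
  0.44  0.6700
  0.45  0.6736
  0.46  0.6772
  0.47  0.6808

σ√T = 0.25 × 0.5000 = 0.1250
d₁ = [ln(480/460) + (0.075 − 0.06 + ½·0.25²)·0.25] / (σ√T) = (0.0426 + 0.0116) / 0.1250 = 0.4330 ⇒ 0.43
d₂ = 0.4330 − 0.1250 = 0.3080 ⇒ 0.31
exp(−qT) = exp(−0.06·0.25) = 0.9851;  exp(−rT) = exp(−0.075·0.25) = 0.9814
N(d₁) = N(0.43) = 0.6664;  N(d₂) = N(0.31) = 0.6217
C = 480·0.9851·0.6664 − 460·0.9814·0.6217 = 315.1059 − 280.6627 = 34.4432

$34.44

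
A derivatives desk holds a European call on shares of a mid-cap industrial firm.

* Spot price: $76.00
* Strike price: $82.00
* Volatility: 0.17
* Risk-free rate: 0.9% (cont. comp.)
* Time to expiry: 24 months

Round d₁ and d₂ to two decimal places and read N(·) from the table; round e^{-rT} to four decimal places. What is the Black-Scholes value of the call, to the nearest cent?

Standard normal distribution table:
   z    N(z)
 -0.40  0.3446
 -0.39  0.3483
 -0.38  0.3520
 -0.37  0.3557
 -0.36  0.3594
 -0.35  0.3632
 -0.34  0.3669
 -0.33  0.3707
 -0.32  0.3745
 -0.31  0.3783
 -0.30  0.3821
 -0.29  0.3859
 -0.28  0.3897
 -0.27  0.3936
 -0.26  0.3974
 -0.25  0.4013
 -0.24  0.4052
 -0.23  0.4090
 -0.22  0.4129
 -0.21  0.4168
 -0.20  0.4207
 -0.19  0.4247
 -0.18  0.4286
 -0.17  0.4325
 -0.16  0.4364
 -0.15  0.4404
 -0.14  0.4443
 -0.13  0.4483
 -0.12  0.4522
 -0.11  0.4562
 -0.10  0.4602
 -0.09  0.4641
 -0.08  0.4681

$5.42

σ√T = 0.17·√2 = 0.2404
d₁ = [ln(76/82) + (0.009 + 0.17²/2)·2] / 0.2404 = [-0.0760 + 0.0469] / 0.2404 = -0.1210 which rounds to -0.12
d₂ = d₁ − σ√T = -0.1210 − 0.2404 = -0.3614 which rounds to -0.36
e^(−rT) = e^(−0.009·2) = 0.9822
N(d₁) = N(-0.12) = 0.4522;  N(d₂) = N(-0.36) = 0.3594
C = 76·0.4522 − 82·0.9822·0.3594 = 34.3672 − 28.9462 = 5.4210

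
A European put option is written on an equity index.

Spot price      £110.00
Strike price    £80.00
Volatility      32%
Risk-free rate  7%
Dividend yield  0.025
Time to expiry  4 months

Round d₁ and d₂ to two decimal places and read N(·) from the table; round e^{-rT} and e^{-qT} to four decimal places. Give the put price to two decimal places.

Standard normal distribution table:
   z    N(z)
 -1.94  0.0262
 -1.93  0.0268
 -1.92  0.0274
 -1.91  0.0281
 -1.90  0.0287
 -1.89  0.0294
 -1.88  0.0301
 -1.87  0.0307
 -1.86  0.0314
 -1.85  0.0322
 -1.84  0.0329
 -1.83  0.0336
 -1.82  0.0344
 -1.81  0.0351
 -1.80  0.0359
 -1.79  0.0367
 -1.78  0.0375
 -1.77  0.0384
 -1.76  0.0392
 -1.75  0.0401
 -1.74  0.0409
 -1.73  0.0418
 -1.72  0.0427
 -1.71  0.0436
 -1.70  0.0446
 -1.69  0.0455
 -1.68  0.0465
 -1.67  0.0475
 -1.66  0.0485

£0.28

T = 0.3333;  σ√T = 0.1848
d₁ = [ln(110/80) + (0.07 − 0.025 + ½·0.32²)·0.3333] / (σ√T) = (0.3185 + 0.0321) / 0.1848 = 1.8972 which rounds to 1.90
d₂ = 1.8972 − 0.1848 = 1.7125 which rounds to 1.71
exp(−qT) = exp(−0.025·0.3333) = 0.9917;  exp(−rT) = exp(−0.07·0.3333) = 0.9769
N(−d₂) = N(-1.71) = 0.0436;  N(−d₁) = N(-1.90) = 0.0287
P = 80·0.9769·0.0436 − 110·0.9917·0.0287 = 3.4074 − 3.1308 = 0.2766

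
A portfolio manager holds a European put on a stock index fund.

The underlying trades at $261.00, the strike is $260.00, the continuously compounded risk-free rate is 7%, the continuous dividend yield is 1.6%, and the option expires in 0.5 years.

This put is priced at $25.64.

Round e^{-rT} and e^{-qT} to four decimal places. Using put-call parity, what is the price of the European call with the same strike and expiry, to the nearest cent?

e^(−qT) = e^(−0.016·0.5) = 0.9920;  e^(−rT) = e^(−0.07·0.5) = 0.9656
Put-call parity: C − P = S·e^(−qT) − K·e^(−rT) = 261·0.9920 − 260·0.9656 = 258.9120 − 251.0560 = 7.8560
C = P + (C − P) = 25.64 + (7.8560) = 33.4960

$33.50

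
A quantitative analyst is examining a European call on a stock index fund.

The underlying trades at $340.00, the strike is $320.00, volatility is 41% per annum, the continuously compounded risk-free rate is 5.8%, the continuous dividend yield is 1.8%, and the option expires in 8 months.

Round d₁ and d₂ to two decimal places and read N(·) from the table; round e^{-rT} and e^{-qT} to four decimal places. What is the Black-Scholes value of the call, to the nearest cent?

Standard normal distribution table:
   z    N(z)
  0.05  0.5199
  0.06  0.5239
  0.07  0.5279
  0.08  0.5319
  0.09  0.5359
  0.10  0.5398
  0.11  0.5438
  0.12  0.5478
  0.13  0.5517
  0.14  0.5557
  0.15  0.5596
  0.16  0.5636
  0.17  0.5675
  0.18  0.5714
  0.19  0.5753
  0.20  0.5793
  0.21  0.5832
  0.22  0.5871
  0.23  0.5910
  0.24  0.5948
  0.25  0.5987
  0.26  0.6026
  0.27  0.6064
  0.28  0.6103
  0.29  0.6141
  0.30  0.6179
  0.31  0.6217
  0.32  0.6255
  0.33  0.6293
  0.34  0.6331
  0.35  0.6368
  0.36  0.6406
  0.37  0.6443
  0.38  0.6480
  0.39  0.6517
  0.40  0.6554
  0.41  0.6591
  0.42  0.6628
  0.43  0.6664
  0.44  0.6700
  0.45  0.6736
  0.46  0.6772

σ√T = 0.41·√0.6667 = 0.3348
d₁ = [ln(340/320) + (0.058 − 0.018 + ½·0.41²)·0.6667] / (σ√T) = (0.0606 + 0.0827) / 0.3348 = 0.4281 ≈ 0.43
d₂ = 0.4281 − 0.3348 = 0.0934 ≈ 0.09
e^(−qT) = e^(−0.018·0.6667) = 0.9881;  e^(−rT) = e^(−0.058·0.6667) = 0.9621
N(d₁) = N(0.43) = 0.6664;  N(d₂) = N(0.09) = 0.5359
C = 340·0.9881·0.6664 − 320·0.9621·0.5359 = 223.8797 − 164.9886 = 58.8911

$58.89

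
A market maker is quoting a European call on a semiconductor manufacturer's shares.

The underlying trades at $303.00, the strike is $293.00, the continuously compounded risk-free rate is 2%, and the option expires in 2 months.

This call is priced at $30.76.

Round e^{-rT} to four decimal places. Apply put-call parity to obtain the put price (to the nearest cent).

e^(−rT) = e^(−0.02·0.1667) = 0.9967
Put-call parity: C − P = S − K·e^(−rT) = 303 − 293·0.9967 = 303 − 292.0331 = 10.9669
P = C − (C − P) = 30.76 − (10.9669) = 19.7931

$19.79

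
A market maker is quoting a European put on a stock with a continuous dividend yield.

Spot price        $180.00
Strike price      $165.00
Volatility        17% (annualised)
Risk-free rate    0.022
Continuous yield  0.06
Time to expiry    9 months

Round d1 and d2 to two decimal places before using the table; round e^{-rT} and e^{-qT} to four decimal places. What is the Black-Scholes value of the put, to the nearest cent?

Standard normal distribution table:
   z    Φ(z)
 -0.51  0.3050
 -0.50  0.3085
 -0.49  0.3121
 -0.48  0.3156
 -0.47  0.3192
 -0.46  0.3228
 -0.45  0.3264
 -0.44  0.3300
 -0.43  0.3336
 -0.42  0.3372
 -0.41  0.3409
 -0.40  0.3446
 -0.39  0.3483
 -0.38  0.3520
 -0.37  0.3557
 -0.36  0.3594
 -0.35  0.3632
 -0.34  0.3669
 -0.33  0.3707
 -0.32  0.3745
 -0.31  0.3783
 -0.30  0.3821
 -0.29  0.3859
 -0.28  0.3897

$5.85

σ√T = 0.17·√0.75 = 0.1472
d₁ = [ln(180/165) + (0.022 − 0.06 + 0.17²/2)·0.75] / 0.1472 = [0.0870 − 0.0177] / 0.1472 = 0.4710 → 0.47
d₂ = d₁ − σ√T = 0.4710 − 0.1472 = 0.3238 → 0.32
exp(−qT) = exp(−0.06·0.75) = 0.9560;  exp(−rT) = exp(−0.022·0.75) = 0.9836
P = 165·0.9836·N(-0.32) − 180·0.9560·N(-0.47) = 165·0.9836·0.3745 − 180·0.9560·0.3192 = 60.7791 − 54.9279 = 5.8512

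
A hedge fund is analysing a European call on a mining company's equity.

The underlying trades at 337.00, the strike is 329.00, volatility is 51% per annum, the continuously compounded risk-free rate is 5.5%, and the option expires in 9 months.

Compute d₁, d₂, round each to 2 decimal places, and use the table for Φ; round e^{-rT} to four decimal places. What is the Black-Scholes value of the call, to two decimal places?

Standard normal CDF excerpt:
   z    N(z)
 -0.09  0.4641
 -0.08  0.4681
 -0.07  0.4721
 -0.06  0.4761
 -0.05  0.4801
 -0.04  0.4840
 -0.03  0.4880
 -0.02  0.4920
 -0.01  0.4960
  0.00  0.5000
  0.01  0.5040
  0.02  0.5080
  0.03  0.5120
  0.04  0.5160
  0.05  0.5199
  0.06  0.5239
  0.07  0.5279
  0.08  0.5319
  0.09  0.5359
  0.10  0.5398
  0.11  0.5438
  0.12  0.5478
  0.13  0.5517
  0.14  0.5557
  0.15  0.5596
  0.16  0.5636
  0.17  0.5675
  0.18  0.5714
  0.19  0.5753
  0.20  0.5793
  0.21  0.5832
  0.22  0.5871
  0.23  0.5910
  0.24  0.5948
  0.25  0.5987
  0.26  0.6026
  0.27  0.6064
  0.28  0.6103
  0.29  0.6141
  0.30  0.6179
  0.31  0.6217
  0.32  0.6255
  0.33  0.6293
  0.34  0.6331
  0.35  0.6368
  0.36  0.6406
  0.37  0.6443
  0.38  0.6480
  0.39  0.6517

68.08

σ√T = 0.51 × 0.8660 = 0.4417
d₁ = [ln(337/329) + (0.055 + 0.51²/2)·0.75] / 0.4417 = [0.0240 + 0.1388] / 0.4417 = 0.3686 which rounds to 0.37
d₂ = d₁ − σ√T = 0.3686 − 0.4417 = -0.0730 which rounds to -0.07
exp(−rT) = exp(−0.055·0.75) = 0.9596
C = 337·N(0.37) − 329·0.9596·N(-0.07) = 337·0.6443 − 329·0.9596·0.4721 = 217.1291 − 149.0459 = 68.0832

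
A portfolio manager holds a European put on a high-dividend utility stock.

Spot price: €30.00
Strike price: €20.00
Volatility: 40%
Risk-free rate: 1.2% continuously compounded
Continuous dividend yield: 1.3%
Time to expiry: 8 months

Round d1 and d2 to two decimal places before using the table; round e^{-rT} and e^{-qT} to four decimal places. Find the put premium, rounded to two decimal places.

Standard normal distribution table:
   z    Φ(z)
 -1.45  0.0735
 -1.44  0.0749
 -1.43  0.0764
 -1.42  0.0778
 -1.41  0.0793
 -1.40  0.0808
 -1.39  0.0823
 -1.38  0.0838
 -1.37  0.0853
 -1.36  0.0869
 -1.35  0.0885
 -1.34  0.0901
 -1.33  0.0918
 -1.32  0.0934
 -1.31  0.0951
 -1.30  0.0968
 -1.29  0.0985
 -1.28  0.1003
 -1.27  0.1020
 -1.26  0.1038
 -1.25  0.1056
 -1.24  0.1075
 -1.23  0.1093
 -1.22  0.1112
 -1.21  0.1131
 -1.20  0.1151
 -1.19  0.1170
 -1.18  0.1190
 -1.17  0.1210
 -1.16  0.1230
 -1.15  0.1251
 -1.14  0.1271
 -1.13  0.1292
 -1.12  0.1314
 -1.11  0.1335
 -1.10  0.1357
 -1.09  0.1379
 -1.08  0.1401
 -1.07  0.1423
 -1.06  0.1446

€0.38

T = 0.6667;  σ√T = 0.3266
ln(S/K) + (r − q + σ²/2)T = ln(30/20) + (0.012 − 0.013 + 0.4²/2)·0.6667 = 0.4055 + 0.0527 = 0.4581
d₁ = 0.4581 / 0.3266 = 1.4027 ≈ 1.40
d₂ = d₁ − σ√T = 1.4027 − 0.3266 = 1.0761 ≈ 1.08
exp(−qT) = exp(−0.013·0.6667) = 0.9914;  exp(−rT) = exp(−0.012·0.6667) = 0.9920
N(−d₂) = N(-1.08) = 0.1401;  N(−d₁) = N(-1.40) = 0.0808
P = 20·0.9920·0.1401 − 30·0.9914·0.0808 = 2.7796 − 2.4032 = 0.3764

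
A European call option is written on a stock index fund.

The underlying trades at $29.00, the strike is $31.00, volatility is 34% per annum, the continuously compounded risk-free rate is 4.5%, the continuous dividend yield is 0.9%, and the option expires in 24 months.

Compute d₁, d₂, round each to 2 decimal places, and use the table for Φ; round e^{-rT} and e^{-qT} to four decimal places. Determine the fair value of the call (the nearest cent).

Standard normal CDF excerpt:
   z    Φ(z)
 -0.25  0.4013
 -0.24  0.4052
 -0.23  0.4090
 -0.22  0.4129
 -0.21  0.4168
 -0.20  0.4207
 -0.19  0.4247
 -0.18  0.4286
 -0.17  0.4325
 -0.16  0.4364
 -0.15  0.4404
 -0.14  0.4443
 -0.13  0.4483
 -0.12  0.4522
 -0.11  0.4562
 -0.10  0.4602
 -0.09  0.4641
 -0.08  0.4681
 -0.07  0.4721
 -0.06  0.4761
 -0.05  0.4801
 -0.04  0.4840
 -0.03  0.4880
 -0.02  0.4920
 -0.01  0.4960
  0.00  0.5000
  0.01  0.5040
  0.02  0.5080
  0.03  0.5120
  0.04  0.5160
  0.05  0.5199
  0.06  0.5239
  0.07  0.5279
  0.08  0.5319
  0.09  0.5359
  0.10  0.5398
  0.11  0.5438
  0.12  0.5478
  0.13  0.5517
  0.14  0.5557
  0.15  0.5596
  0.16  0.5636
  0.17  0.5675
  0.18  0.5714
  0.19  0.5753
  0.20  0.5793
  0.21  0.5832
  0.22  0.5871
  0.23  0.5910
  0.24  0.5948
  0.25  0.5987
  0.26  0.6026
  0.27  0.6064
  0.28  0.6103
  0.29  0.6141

$5.47

σ√T = 0.34·√2 = 0.4808
d₁ = [ln(29/31) + (0.045 − 0.009 + ½·0.34²)·2] / (σ√T) = (-0.0667 + 0.1876) / 0.4808 = 0.2515 ≈ 0.25
d₂ = 0.2515 − 0.4808 = -0.2294 ≈ -0.23
exp(−qT) = exp(−0.009·2) = 0.9822;  exp(−rT) = exp(−0.045·2) = 0.9139
N(d₁) = N(0.25) = 0.5987;  N(d₂) = N(-0.23) = 0.4090
C = 29·0.9822·0.5987 − 31·0.9139·0.4090 = 17.0533 − 11.5873 = 5.4659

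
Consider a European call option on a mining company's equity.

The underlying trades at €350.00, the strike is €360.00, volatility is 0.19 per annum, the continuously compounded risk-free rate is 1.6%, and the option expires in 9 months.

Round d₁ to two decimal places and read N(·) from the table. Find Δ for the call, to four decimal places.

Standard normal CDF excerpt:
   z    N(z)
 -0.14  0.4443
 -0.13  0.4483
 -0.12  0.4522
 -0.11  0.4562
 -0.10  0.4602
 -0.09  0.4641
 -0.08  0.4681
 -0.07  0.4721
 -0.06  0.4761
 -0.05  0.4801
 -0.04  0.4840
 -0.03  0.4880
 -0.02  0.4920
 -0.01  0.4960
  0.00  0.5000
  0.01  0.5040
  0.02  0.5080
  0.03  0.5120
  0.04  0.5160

0.4920

σ√T = 0.19 × 0.8660 = 0.1645
d₁ = [ln(350/360) + (0.016 + 0.19²/2)·0.75] / 0.1645 = [-0.0282 + 0.0255] / 0.1645 = -0.0160 ≈ -0.02
N(d₁) = N(-0.02) = 0.4920
Δ_call = N(d₁) = 0.4920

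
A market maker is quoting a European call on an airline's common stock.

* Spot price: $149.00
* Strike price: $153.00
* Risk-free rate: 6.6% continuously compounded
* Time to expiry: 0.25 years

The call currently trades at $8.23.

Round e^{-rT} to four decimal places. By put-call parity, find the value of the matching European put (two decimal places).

e^(−rT) = e^(−0.066·0.25) = 0.9836
Put-call parity: C − P = S − K·e^(−rT) = 149 − 153·0.9836 = 149 − 150.4908 = -1.4908
P = C − (C − P) = 8.23 − (-1.4908) = 9.7208

$9.72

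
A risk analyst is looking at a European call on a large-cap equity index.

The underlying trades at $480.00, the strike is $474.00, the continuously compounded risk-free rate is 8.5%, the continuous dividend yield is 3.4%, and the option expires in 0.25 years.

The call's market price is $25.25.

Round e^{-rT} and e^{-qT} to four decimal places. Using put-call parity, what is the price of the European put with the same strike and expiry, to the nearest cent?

$13.38

e^(−qT) = e^(−0.034·0.25) = 0.9915;  e^(−rT) = e^(−0.085·0.25) = 0.9790
Put-call parity: C − P = S·e^(−qT) − K·e^(−rT) = 480·0.9915 − 474·0.9790 = 475.9200 − 464.0460 = 11.8740
P = C − (C − P) = 25.25 − (11.8740) = 13.3760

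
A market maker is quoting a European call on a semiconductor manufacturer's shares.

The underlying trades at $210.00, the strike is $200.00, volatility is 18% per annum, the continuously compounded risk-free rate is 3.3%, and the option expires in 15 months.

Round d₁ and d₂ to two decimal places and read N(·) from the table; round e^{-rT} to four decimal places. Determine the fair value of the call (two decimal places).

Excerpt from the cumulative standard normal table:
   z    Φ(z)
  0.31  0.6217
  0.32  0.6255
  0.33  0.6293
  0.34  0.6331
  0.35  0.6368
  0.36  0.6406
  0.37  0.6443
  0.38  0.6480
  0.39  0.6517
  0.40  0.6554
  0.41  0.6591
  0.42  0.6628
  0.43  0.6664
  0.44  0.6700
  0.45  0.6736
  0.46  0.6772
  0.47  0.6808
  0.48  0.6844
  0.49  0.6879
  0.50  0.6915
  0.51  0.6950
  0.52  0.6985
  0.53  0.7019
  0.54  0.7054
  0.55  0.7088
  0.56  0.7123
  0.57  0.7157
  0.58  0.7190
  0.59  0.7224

σ√T = 0.18 × 1.1180 = 0.2012
ln(S/K) + (r + σ²/2)T = ln(210/200) + (0.033 + 0.18²/2)·1.25 = 0.0488 + 0.0615 = 0.1103
d₁ = 0.1103 / 0.2012 = 0.5480 ≈ 0.55
d₂ = d₁ − σ√T = 0.5480 − 0.2012 = 0.3468 ≈ 0.35
exp(−rT) = exp(−0.033·1.25) = 0.9596
C = 210·N(0.55) − 200·0.9596·N(0.35) = 210·0.7088 − 200·0.9596·0.6368 = 148.8480 − 122.2147 = 26.6333

$26.63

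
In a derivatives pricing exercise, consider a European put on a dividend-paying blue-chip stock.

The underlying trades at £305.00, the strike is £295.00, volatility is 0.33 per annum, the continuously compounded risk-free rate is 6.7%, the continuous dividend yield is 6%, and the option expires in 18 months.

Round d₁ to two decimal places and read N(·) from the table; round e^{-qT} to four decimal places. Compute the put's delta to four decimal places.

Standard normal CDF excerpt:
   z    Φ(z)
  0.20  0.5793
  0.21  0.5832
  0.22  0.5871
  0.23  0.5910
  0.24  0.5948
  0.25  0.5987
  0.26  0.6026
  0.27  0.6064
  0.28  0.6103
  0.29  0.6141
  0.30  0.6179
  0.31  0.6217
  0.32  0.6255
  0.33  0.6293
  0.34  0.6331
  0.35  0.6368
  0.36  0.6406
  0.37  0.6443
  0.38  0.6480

-0.3457

T = 1.5;  σ√T = 0.4042
ln(S/K) + (r − q + σ²/2)T = ln(305/295) + (0.067 − 0.06 + 0.33²/2)·1.5 = 0.0333 + 0.0922 = 0.1255
d₁ = 0.1255 / 0.4042 = 0.3105 ⇒ 0.31
N(d₁) = N(0.31) = 0.6217
Δ_put = exp(−qT)·(N(d₁) − 1) = 0.9139·(0.6217 − 1) = -0.3457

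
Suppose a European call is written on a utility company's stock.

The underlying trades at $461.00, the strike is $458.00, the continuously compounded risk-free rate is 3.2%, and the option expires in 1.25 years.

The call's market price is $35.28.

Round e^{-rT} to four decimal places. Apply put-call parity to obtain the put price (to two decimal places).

$14.33

exp(−rT) = exp(−0.032·1.25) = 0.9608
Put-call parity: C − P = S − K·e^(−rT) = 461 − 458·0.9608 = 461 − 440.0464 = 20.9536
P = C − (C − P) = 35.28 − (20.9536) = 14.3264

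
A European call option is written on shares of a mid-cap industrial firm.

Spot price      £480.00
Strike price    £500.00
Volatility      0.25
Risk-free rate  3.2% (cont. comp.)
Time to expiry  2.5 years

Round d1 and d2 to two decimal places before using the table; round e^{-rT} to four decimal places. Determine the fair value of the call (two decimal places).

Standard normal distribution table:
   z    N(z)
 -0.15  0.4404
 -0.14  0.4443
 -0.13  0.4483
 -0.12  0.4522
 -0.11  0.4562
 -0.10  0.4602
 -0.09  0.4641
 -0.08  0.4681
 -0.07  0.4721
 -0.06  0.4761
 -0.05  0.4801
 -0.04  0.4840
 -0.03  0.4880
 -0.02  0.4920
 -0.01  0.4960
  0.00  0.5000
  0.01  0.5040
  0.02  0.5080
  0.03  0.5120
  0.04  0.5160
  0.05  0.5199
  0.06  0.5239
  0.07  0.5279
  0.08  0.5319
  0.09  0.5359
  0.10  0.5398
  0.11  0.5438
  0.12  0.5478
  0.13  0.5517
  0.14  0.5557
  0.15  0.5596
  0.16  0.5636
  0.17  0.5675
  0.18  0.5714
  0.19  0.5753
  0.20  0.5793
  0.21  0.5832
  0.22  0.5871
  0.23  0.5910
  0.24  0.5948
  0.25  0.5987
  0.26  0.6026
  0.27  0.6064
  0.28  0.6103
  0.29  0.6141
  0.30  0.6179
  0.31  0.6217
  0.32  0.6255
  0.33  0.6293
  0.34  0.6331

T = 2.5;  σ√T = 0.3953
d₁ = [ln(480/500) + (0.032 + 0.25²/2)·2.5] / 0.3953 = [-0.0408 + 0.1581] / 0.3953 = 0.2968 ⇒ 0.30
d₂ = d₁ − σ√T = 0.2968 − 0.3953 = -0.0985 ⇒ -0.10
e^(−rT) = e^(−0.032·2.5) = 0.9231
N(d₁) = N(0.30) = 0.6179;  N(d₂) = N(-0.10) = 0.4602
C = 480·0.6179 − 500·0.9231·0.4602 = 296.5920 − 212.4053 = 84.1867

£84.19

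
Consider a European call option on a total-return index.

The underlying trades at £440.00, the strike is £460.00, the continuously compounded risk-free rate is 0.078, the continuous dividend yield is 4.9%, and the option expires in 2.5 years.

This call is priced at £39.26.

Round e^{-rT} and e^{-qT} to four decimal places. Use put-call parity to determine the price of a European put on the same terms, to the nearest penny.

e^(−qT) = e^(−0.049·2.5) = 0.8847;  e^(−rT) = e^(−0.078·2.5) = 0.8228
Put-call parity: C − P = S·e^(−qT) − K·e^(−rT) = 440·0.8847 − 460·0.8228 = 389.2680 − 378.4880 = 10.7800
P = C − (C − P) = 39.26 − (10.7800) = 28.4800

£28.48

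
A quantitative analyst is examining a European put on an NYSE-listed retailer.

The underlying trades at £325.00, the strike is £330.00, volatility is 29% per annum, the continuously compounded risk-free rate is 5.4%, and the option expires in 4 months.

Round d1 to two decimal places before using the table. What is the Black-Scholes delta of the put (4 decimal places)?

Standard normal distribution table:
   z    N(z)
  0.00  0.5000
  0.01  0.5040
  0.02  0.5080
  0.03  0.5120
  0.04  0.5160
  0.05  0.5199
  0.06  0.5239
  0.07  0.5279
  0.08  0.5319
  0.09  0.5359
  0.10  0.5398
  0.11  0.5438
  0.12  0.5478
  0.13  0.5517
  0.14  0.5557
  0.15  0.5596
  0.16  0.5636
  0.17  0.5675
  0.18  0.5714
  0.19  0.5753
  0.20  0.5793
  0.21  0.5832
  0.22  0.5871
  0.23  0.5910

σ√T = 0.29 × 0.5774 = 0.1674
d₁ = [ln(325/330) + (0.054 + ½·0.29²)·0.3333] / (σ√T) = (-0.0153 + 0.0320) / 0.1674 = 0.1000 which rounds to 0.10
N(d₁) = N(0.10) = 0.5398
Δ_put = N(d₁) − 1 = 0.5398 − 1 = -0.4602

-0.4602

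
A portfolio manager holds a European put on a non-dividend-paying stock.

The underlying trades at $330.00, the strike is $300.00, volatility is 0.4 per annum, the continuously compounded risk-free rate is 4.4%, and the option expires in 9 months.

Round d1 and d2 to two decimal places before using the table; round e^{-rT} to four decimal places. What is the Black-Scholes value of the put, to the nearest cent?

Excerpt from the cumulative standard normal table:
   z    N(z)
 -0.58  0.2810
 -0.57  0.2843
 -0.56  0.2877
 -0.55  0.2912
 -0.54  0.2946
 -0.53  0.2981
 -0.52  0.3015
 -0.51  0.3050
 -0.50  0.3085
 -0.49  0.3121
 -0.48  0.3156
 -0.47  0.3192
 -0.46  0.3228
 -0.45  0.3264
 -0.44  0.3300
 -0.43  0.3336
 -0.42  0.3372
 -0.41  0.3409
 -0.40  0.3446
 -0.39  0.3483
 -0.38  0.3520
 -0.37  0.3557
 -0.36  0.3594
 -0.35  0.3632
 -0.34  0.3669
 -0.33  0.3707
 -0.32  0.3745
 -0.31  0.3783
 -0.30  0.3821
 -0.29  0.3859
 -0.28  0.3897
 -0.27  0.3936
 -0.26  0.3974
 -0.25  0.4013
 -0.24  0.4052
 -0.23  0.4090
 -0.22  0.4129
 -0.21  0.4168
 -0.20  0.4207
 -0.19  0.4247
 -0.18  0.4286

σ√T = 0.4·√0.75 = 0.3464
d₁ = [ln(330/300) + (0.044 + 0.4²/2)·0.75] / 0.3464 = [0.0953 + 0.0930] / 0.3464 = 0.5436 ≈ 0.54
d₂ = d₁ − σ√T = 0.5436 − 0.3464 = 0.1972 ≈ 0.20
exp(−rT) = exp(−0.044·0.75) = 0.9675
N(−d₂) = N(-0.20) = 0.4207;  N(−d₁) = N(-0.54) = 0.2946
P = 300·0.9675·0.4207 − 330·0.2946 = 122.1082 − 97.2180 = 24.8902

$24.89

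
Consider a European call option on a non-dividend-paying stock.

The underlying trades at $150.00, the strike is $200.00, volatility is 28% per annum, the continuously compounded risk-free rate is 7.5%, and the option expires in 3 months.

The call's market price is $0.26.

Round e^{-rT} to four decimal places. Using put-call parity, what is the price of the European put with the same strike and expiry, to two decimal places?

$46.54

exp(−rT) = exp(−0.075·0.25) = 0.9814
Put-call parity: C − P = S − K·e^(−rT) = 150 − 200·0.9814 = 150 − 196.2800 = -46.2800
P = C − (C − P) = 0.26 − (-46.2800) = 46.5400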